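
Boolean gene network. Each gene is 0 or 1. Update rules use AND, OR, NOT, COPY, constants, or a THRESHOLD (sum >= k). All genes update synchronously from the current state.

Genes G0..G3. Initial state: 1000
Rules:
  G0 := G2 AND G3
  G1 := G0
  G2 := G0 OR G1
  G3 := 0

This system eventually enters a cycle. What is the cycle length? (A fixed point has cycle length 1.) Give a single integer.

Answer: 1

Derivation:
Step 0: 1000
Step 1: G0=G2&G3=0&0=0 G1=G0=1 G2=G0|G1=1|0=1 G3=0(const) -> 0110
Step 2: G0=G2&G3=1&0=0 G1=G0=0 G2=G0|G1=0|1=1 G3=0(const) -> 0010
Step 3: G0=G2&G3=1&0=0 G1=G0=0 G2=G0|G1=0|0=0 G3=0(const) -> 0000
Step 4: G0=G2&G3=0&0=0 G1=G0=0 G2=G0|G1=0|0=0 G3=0(const) -> 0000
State from step 4 equals state from step 3 -> cycle length 1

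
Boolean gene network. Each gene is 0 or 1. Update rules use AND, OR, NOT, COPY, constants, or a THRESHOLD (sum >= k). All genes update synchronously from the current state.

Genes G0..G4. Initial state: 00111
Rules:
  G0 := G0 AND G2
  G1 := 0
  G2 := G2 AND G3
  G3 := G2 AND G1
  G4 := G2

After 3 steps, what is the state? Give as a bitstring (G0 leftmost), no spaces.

Step 1: G0=G0&G2=0&1=0 G1=0(const) G2=G2&G3=1&1=1 G3=G2&G1=1&0=0 G4=G2=1 -> 00101
Step 2: G0=G0&G2=0&1=0 G1=0(const) G2=G2&G3=1&0=0 G3=G2&G1=1&0=0 G4=G2=1 -> 00001
Step 3: G0=G0&G2=0&0=0 G1=0(const) G2=G2&G3=0&0=0 G3=G2&G1=0&0=0 G4=G2=0 -> 00000

00000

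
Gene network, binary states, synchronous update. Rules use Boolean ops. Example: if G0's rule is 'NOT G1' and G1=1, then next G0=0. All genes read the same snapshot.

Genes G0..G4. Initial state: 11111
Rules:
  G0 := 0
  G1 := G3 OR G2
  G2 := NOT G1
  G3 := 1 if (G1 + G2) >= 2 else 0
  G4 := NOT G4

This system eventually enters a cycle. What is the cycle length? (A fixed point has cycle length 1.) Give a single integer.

Step 0: 11111
Step 1: G0=0(const) G1=G3|G2=1|1=1 G2=NOT G1=NOT 1=0 G3=(1+1>=2)=1 G4=NOT G4=NOT 1=0 -> 01010
Step 2: G0=0(const) G1=G3|G2=1|0=1 G2=NOT G1=NOT 1=0 G3=(1+0>=2)=0 G4=NOT G4=NOT 0=1 -> 01001
Step 3: G0=0(const) G1=G3|G2=0|0=0 G2=NOT G1=NOT 1=0 G3=(1+0>=2)=0 G4=NOT G4=NOT 1=0 -> 00000
Step 4: G0=0(const) G1=G3|G2=0|0=0 G2=NOT G1=NOT 0=1 G3=(0+0>=2)=0 G4=NOT G4=NOT 0=1 -> 00101
Step 5: G0=0(const) G1=G3|G2=0|1=1 G2=NOT G1=NOT 0=1 G3=(0+1>=2)=0 G4=NOT G4=NOT 1=0 -> 01100
Step 6: G0=0(const) G1=G3|G2=0|1=1 G2=NOT G1=NOT 1=0 G3=(1+1>=2)=1 G4=NOT G4=NOT 0=1 -> 01011
Step 7: G0=0(const) G1=G3|G2=1|0=1 G2=NOT G1=NOT 1=0 G3=(1+0>=2)=0 G4=NOT G4=NOT 1=0 -> 01000
Step 8: G0=0(const) G1=G3|G2=0|0=0 G2=NOT G1=NOT 1=0 G3=(1+0>=2)=0 G4=NOT G4=NOT 0=1 -> 00001
Step 9: G0=0(const) G1=G3|G2=0|0=0 G2=NOT G1=NOT 0=1 G3=(0+0>=2)=0 G4=NOT G4=NOT 1=0 -> 00100
Step 10: G0=0(const) G1=G3|G2=0|1=1 G2=NOT G1=NOT 0=1 G3=(0+1>=2)=0 G4=NOT G4=NOT 0=1 -> 01101
Step 11: G0=0(const) G1=G3|G2=0|1=1 G2=NOT G1=NOT 1=0 G3=(1+1>=2)=1 G4=NOT G4=NOT 1=0 -> 01010
State from step 11 equals state from step 1 -> cycle length 10

Answer: 10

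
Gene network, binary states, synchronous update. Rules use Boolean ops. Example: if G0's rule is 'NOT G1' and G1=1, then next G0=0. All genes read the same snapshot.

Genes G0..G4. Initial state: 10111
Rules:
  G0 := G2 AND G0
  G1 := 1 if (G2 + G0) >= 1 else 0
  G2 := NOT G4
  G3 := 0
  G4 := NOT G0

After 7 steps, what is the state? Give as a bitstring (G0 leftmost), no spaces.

Step 1: G0=G2&G0=1&1=1 G1=(1+1>=1)=1 G2=NOT G4=NOT 1=0 G3=0(const) G4=NOT G0=NOT 1=0 -> 11000
Step 2: G0=G2&G0=0&1=0 G1=(0+1>=1)=1 G2=NOT G4=NOT 0=1 G3=0(const) G4=NOT G0=NOT 1=0 -> 01100
Step 3: G0=G2&G0=1&0=0 G1=(1+0>=1)=1 G2=NOT G4=NOT 0=1 G3=0(const) G4=NOT G0=NOT 0=1 -> 01101
Step 4: G0=G2&G0=1&0=0 G1=(1+0>=1)=1 G2=NOT G4=NOT 1=0 G3=0(const) G4=NOT G0=NOT 0=1 -> 01001
Step 5: G0=G2&G0=0&0=0 G1=(0+0>=1)=0 G2=NOT G4=NOT 1=0 G3=0(const) G4=NOT G0=NOT 0=1 -> 00001
Step 6: G0=G2&G0=0&0=0 G1=(0+0>=1)=0 G2=NOT G4=NOT 1=0 G3=0(const) G4=NOT G0=NOT 0=1 -> 00001
Step 7: G0=G2&G0=0&0=0 G1=(0+0>=1)=0 G2=NOT G4=NOT 1=0 G3=0(const) G4=NOT G0=NOT 0=1 -> 00001

00001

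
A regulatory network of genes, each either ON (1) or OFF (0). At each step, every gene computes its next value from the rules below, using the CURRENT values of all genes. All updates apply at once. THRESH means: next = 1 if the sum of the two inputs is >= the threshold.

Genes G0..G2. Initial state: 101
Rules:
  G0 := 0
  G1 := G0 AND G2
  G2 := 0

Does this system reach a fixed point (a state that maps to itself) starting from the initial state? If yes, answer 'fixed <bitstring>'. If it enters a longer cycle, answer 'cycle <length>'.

Answer: fixed 000

Derivation:
Step 0: 101
Step 1: G0=0(const) G1=G0&G2=1&1=1 G2=0(const) -> 010
Step 2: G0=0(const) G1=G0&G2=0&0=0 G2=0(const) -> 000
Step 3: G0=0(const) G1=G0&G2=0&0=0 G2=0(const) -> 000
Fixed point reached at step 2: 000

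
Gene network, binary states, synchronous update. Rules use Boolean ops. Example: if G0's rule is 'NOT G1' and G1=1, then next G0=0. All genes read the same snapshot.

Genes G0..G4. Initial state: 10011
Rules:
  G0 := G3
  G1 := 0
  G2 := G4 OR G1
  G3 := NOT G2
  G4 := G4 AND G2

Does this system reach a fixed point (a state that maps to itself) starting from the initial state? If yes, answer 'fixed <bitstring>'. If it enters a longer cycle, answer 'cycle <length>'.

Step 0: 10011
Step 1: G0=G3=1 G1=0(const) G2=G4|G1=1|0=1 G3=NOT G2=NOT 0=1 G4=G4&G2=1&0=0 -> 10110
Step 2: G0=G3=1 G1=0(const) G2=G4|G1=0|0=0 G3=NOT G2=NOT 1=0 G4=G4&G2=0&1=0 -> 10000
Step 3: G0=G3=0 G1=0(const) G2=G4|G1=0|0=0 G3=NOT G2=NOT 0=1 G4=G4&G2=0&0=0 -> 00010
Step 4: G0=G3=1 G1=0(const) G2=G4|G1=0|0=0 G3=NOT G2=NOT 0=1 G4=G4&G2=0&0=0 -> 10010
Step 5: G0=G3=1 G1=0(const) G2=G4|G1=0|0=0 G3=NOT G2=NOT 0=1 G4=G4&G2=0&0=0 -> 10010
Fixed point reached at step 4: 10010

Answer: fixed 10010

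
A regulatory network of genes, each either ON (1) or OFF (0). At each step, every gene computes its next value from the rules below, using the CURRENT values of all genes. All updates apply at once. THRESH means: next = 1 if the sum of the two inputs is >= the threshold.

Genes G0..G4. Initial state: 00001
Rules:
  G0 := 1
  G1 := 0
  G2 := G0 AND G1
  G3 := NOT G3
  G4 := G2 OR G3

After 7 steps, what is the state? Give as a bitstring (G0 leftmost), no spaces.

Step 1: G0=1(const) G1=0(const) G2=G0&G1=0&0=0 G3=NOT G3=NOT 0=1 G4=G2|G3=0|0=0 -> 10010
Step 2: G0=1(const) G1=0(const) G2=G0&G1=1&0=0 G3=NOT G3=NOT 1=0 G4=G2|G3=0|1=1 -> 10001
Step 3: G0=1(const) G1=0(const) G2=G0&G1=1&0=0 G3=NOT G3=NOT 0=1 G4=G2|G3=0|0=0 -> 10010
Step 4: G0=1(const) G1=0(const) G2=G0&G1=1&0=0 G3=NOT G3=NOT 1=0 G4=G2|G3=0|1=1 -> 10001
Step 5: G0=1(const) G1=0(const) G2=G0&G1=1&0=0 G3=NOT G3=NOT 0=1 G4=G2|G3=0|0=0 -> 10010
Step 6: G0=1(const) G1=0(const) G2=G0&G1=1&0=0 G3=NOT G3=NOT 1=0 G4=G2|G3=0|1=1 -> 10001
Step 7: G0=1(const) G1=0(const) G2=G0&G1=1&0=0 G3=NOT G3=NOT 0=1 G4=G2|G3=0|0=0 -> 10010

10010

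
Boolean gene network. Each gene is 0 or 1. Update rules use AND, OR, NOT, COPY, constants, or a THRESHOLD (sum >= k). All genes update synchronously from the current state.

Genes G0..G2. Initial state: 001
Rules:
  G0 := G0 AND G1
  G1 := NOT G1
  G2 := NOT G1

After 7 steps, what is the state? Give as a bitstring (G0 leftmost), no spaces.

Step 1: G0=G0&G1=0&0=0 G1=NOT G1=NOT 0=1 G2=NOT G1=NOT 0=1 -> 011
Step 2: G0=G0&G1=0&1=0 G1=NOT G1=NOT 1=0 G2=NOT G1=NOT 1=0 -> 000
Step 3: G0=G0&G1=0&0=0 G1=NOT G1=NOT 0=1 G2=NOT G1=NOT 0=1 -> 011
Step 4: G0=G0&G1=0&1=0 G1=NOT G1=NOT 1=0 G2=NOT G1=NOT 1=0 -> 000
Step 5: G0=G0&G1=0&0=0 G1=NOT G1=NOT 0=1 G2=NOT G1=NOT 0=1 -> 011
Step 6: G0=G0&G1=0&1=0 G1=NOT G1=NOT 1=0 G2=NOT G1=NOT 1=0 -> 000
Step 7: G0=G0&G1=0&0=0 G1=NOT G1=NOT 0=1 G2=NOT G1=NOT 0=1 -> 011

011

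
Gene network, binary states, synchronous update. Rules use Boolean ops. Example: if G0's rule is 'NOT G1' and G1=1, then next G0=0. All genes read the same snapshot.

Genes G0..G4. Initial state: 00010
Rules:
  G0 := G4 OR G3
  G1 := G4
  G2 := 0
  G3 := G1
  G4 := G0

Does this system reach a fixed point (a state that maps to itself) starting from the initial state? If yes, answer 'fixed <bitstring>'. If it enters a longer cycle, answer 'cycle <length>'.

Step 0: 00010
Step 1: G0=G4|G3=0|1=1 G1=G4=0 G2=0(const) G3=G1=0 G4=G0=0 -> 10000
Step 2: G0=G4|G3=0|0=0 G1=G4=0 G2=0(const) G3=G1=0 G4=G0=1 -> 00001
Step 3: G0=G4|G3=1|0=1 G1=G4=1 G2=0(const) G3=G1=0 G4=G0=0 -> 11000
Step 4: G0=G4|G3=0|0=0 G1=G4=0 G2=0(const) G3=G1=1 G4=G0=1 -> 00011
Step 5: G0=G4|G3=1|1=1 G1=G4=1 G2=0(const) G3=G1=0 G4=G0=0 -> 11000
Cycle of length 2 starting at step 3 -> no fixed point

Answer: cycle 2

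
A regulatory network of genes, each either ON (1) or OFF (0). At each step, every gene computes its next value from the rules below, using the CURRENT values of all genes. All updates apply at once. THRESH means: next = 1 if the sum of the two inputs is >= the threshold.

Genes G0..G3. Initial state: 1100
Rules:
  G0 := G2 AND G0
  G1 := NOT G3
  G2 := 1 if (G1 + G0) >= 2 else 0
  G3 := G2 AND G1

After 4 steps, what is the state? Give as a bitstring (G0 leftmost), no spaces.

Step 1: G0=G2&G0=0&1=0 G1=NOT G3=NOT 0=1 G2=(1+1>=2)=1 G3=G2&G1=0&1=0 -> 0110
Step 2: G0=G2&G0=1&0=0 G1=NOT G3=NOT 0=1 G2=(1+0>=2)=0 G3=G2&G1=1&1=1 -> 0101
Step 3: G0=G2&G0=0&0=0 G1=NOT G3=NOT 1=0 G2=(1+0>=2)=0 G3=G2&G1=0&1=0 -> 0000
Step 4: G0=G2&G0=0&0=0 G1=NOT G3=NOT 0=1 G2=(0+0>=2)=0 G3=G2&G1=0&0=0 -> 0100

0100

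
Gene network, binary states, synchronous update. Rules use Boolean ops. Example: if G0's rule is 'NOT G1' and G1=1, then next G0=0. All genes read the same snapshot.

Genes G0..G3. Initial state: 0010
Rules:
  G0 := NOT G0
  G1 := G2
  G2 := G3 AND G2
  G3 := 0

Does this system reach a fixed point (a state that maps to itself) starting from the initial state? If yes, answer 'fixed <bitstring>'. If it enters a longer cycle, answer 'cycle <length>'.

Step 0: 0010
Step 1: G0=NOT G0=NOT 0=1 G1=G2=1 G2=G3&G2=0&1=0 G3=0(const) -> 1100
Step 2: G0=NOT G0=NOT 1=0 G1=G2=0 G2=G3&G2=0&0=0 G3=0(const) -> 0000
Step 3: G0=NOT G0=NOT 0=1 G1=G2=0 G2=G3&G2=0&0=0 G3=0(const) -> 1000
Step 4: G0=NOT G0=NOT 1=0 G1=G2=0 G2=G3&G2=0&0=0 G3=0(const) -> 0000
Cycle of length 2 starting at step 2 -> no fixed point

Answer: cycle 2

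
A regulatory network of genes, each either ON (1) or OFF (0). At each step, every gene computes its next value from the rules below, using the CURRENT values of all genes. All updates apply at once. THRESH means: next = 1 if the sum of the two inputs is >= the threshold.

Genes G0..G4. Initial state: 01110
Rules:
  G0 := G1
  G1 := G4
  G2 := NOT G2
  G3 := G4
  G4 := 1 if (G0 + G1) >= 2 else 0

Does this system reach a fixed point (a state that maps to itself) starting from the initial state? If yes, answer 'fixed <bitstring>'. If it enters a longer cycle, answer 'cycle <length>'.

Step 0: 01110
Step 1: G0=G1=1 G1=G4=0 G2=NOT G2=NOT 1=0 G3=G4=0 G4=(0+1>=2)=0 -> 10000
Step 2: G0=G1=0 G1=G4=0 G2=NOT G2=NOT 0=1 G3=G4=0 G4=(1+0>=2)=0 -> 00100
Step 3: G0=G1=0 G1=G4=0 G2=NOT G2=NOT 1=0 G3=G4=0 G4=(0+0>=2)=0 -> 00000
Step 4: G0=G1=0 G1=G4=0 G2=NOT G2=NOT 0=1 G3=G4=0 G4=(0+0>=2)=0 -> 00100
Cycle of length 2 starting at step 2 -> no fixed point

Answer: cycle 2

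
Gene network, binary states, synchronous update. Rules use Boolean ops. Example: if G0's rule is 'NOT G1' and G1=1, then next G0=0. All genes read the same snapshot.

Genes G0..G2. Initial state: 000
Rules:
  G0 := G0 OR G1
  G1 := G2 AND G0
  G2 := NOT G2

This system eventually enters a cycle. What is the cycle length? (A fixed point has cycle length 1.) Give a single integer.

Answer: 2

Derivation:
Step 0: 000
Step 1: G0=G0|G1=0|0=0 G1=G2&G0=0&0=0 G2=NOT G2=NOT 0=1 -> 001
Step 2: G0=G0|G1=0|0=0 G1=G2&G0=1&0=0 G2=NOT G2=NOT 1=0 -> 000
State from step 2 equals state from step 0 -> cycle length 2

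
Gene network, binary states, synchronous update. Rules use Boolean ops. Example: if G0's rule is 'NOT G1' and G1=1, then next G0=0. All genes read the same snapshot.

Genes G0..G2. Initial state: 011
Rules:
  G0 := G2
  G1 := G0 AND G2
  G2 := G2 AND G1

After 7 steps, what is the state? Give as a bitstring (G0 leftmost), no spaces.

Step 1: G0=G2=1 G1=G0&G2=0&1=0 G2=G2&G1=1&1=1 -> 101
Step 2: G0=G2=1 G1=G0&G2=1&1=1 G2=G2&G1=1&0=0 -> 110
Step 3: G0=G2=0 G1=G0&G2=1&0=0 G2=G2&G1=0&1=0 -> 000
Step 4: G0=G2=0 G1=G0&G2=0&0=0 G2=G2&G1=0&0=0 -> 000
Step 5: G0=G2=0 G1=G0&G2=0&0=0 G2=G2&G1=0&0=0 -> 000
Step 6: G0=G2=0 G1=G0&G2=0&0=0 G2=G2&G1=0&0=0 -> 000
Step 7: G0=G2=0 G1=G0&G2=0&0=0 G2=G2&G1=0&0=0 -> 000

000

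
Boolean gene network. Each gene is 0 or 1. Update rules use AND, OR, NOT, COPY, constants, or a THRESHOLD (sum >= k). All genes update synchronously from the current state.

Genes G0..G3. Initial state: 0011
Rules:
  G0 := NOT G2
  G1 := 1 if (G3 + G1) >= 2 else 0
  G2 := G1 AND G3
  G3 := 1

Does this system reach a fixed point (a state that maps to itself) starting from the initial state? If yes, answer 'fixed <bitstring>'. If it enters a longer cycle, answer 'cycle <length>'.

Step 0: 0011
Step 1: G0=NOT G2=NOT 1=0 G1=(1+0>=2)=0 G2=G1&G3=0&1=0 G3=1(const) -> 0001
Step 2: G0=NOT G2=NOT 0=1 G1=(1+0>=2)=0 G2=G1&G3=0&1=0 G3=1(const) -> 1001
Step 3: G0=NOT G2=NOT 0=1 G1=(1+0>=2)=0 G2=G1&G3=0&1=0 G3=1(const) -> 1001
Fixed point reached at step 2: 1001

Answer: fixed 1001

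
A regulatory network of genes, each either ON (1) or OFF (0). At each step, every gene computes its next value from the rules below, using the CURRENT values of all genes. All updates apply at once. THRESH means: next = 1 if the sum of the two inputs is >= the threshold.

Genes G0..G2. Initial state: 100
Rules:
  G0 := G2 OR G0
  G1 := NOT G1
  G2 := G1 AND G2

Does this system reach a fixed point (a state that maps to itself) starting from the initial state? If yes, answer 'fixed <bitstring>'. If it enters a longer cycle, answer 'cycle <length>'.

Answer: cycle 2

Derivation:
Step 0: 100
Step 1: G0=G2|G0=0|1=1 G1=NOT G1=NOT 0=1 G2=G1&G2=0&0=0 -> 110
Step 2: G0=G2|G0=0|1=1 G1=NOT G1=NOT 1=0 G2=G1&G2=1&0=0 -> 100
Cycle of length 2 starting at step 0 -> no fixed point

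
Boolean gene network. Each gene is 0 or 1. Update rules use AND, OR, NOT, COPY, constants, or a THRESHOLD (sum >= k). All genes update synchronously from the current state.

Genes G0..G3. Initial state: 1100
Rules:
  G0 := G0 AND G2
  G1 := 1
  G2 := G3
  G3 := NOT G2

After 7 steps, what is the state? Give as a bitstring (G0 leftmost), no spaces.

Step 1: G0=G0&G2=1&0=0 G1=1(const) G2=G3=0 G3=NOT G2=NOT 0=1 -> 0101
Step 2: G0=G0&G2=0&0=0 G1=1(const) G2=G3=1 G3=NOT G2=NOT 0=1 -> 0111
Step 3: G0=G0&G2=0&1=0 G1=1(const) G2=G3=1 G3=NOT G2=NOT 1=0 -> 0110
Step 4: G0=G0&G2=0&1=0 G1=1(const) G2=G3=0 G3=NOT G2=NOT 1=0 -> 0100
Step 5: G0=G0&G2=0&0=0 G1=1(const) G2=G3=0 G3=NOT G2=NOT 0=1 -> 0101
Step 6: G0=G0&G2=0&0=0 G1=1(const) G2=G3=1 G3=NOT G2=NOT 0=1 -> 0111
Step 7: G0=G0&G2=0&1=0 G1=1(const) G2=G3=1 G3=NOT G2=NOT 1=0 -> 0110

0110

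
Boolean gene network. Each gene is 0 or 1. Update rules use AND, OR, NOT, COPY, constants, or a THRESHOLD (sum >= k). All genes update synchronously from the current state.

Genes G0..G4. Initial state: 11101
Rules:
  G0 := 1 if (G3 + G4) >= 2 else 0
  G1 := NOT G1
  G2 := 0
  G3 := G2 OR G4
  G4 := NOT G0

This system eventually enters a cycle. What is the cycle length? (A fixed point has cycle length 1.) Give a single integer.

Answer: 10

Derivation:
Step 0: 11101
Step 1: G0=(0+1>=2)=0 G1=NOT G1=NOT 1=0 G2=0(const) G3=G2|G4=1|1=1 G4=NOT G0=NOT 1=0 -> 00010
Step 2: G0=(1+0>=2)=0 G1=NOT G1=NOT 0=1 G2=0(const) G3=G2|G4=0|0=0 G4=NOT G0=NOT 0=1 -> 01001
Step 3: G0=(0+1>=2)=0 G1=NOT G1=NOT 1=0 G2=0(const) G3=G2|G4=0|1=1 G4=NOT G0=NOT 0=1 -> 00011
Step 4: G0=(1+1>=2)=1 G1=NOT G1=NOT 0=1 G2=0(const) G3=G2|G4=0|1=1 G4=NOT G0=NOT 0=1 -> 11011
Step 5: G0=(1+1>=2)=1 G1=NOT G1=NOT 1=0 G2=0(const) G3=G2|G4=0|1=1 G4=NOT G0=NOT 1=0 -> 10010
Step 6: G0=(1+0>=2)=0 G1=NOT G1=NOT 0=1 G2=0(const) G3=G2|G4=0|0=0 G4=NOT G0=NOT 1=0 -> 01000
Step 7: G0=(0+0>=2)=0 G1=NOT G1=NOT 1=0 G2=0(const) G3=G2|G4=0|0=0 G4=NOT G0=NOT 0=1 -> 00001
Step 8: G0=(0+1>=2)=0 G1=NOT G1=NOT 0=1 G2=0(const) G3=G2|G4=0|1=1 G4=NOT G0=NOT 0=1 -> 01011
Step 9: G0=(1+1>=2)=1 G1=NOT G1=NOT 1=0 G2=0(const) G3=G2|G4=0|1=1 G4=NOT G0=NOT 0=1 -> 10011
Step 10: G0=(1+1>=2)=1 G1=NOT G1=NOT 0=1 G2=0(const) G3=G2|G4=0|1=1 G4=NOT G0=NOT 1=0 -> 11010
Step 11: G0=(1+0>=2)=0 G1=NOT G1=NOT 1=0 G2=0(const) G3=G2|G4=0|0=0 G4=NOT G0=NOT 1=0 -> 00000
Step 12: G0=(0+0>=2)=0 G1=NOT G1=NOT 0=1 G2=0(const) G3=G2|G4=0|0=0 G4=NOT G0=NOT 0=1 -> 01001
State from step 12 equals state from step 2 -> cycle length 10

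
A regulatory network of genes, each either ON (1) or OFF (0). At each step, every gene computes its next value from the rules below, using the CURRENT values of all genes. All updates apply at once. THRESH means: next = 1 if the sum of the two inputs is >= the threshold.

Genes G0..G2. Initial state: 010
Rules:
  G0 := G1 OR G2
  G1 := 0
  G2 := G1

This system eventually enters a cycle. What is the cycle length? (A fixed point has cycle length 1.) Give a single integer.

Step 0: 010
Step 1: G0=G1|G2=1|0=1 G1=0(const) G2=G1=1 -> 101
Step 2: G0=G1|G2=0|1=1 G1=0(const) G2=G1=0 -> 100
Step 3: G0=G1|G2=0|0=0 G1=0(const) G2=G1=0 -> 000
Step 4: G0=G1|G2=0|0=0 G1=0(const) G2=G1=0 -> 000
State from step 4 equals state from step 3 -> cycle length 1

Answer: 1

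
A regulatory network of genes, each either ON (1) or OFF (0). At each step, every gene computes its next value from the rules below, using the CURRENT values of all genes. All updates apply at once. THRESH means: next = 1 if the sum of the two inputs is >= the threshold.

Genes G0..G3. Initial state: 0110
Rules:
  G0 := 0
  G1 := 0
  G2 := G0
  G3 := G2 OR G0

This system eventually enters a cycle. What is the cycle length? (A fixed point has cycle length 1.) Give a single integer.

Answer: 1

Derivation:
Step 0: 0110
Step 1: G0=0(const) G1=0(const) G2=G0=0 G3=G2|G0=1|0=1 -> 0001
Step 2: G0=0(const) G1=0(const) G2=G0=0 G3=G2|G0=0|0=0 -> 0000
Step 3: G0=0(const) G1=0(const) G2=G0=0 G3=G2|G0=0|0=0 -> 0000
State from step 3 equals state from step 2 -> cycle length 1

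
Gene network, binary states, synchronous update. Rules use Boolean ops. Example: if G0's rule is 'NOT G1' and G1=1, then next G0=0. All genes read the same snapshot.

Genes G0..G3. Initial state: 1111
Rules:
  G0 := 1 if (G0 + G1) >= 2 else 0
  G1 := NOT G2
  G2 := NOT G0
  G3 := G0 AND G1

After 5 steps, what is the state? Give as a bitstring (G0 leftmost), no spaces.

Step 1: G0=(1+1>=2)=1 G1=NOT G2=NOT 1=0 G2=NOT G0=NOT 1=0 G3=G0&G1=1&1=1 -> 1001
Step 2: G0=(1+0>=2)=0 G1=NOT G2=NOT 0=1 G2=NOT G0=NOT 1=0 G3=G0&G1=1&0=0 -> 0100
Step 3: G0=(0+1>=2)=0 G1=NOT G2=NOT 0=1 G2=NOT G0=NOT 0=1 G3=G0&G1=0&1=0 -> 0110
Step 4: G0=(0+1>=2)=0 G1=NOT G2=NOT 1=0 G2=NOT G0=NOT 0=1 G3=G0&G1=0&1=0 -> 0010
Step 5: G0=(0+0>=2)=0 G1=NOT G2=NOT 1=0 G2=NOT G0=NOT 0=1 G3=G0&G1=0&0=0 -> 0010

0010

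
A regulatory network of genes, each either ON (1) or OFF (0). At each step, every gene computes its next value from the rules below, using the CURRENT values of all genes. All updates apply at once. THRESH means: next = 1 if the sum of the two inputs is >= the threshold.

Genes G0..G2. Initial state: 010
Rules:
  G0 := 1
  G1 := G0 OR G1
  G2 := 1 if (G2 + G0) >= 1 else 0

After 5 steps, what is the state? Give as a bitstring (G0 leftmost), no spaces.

Step 1: G0=1(const) G1=G0|G1=0|1=1 G2=(0+0>=1)=0 -> 110
Step 2: G0=1(const) G1=G0|G1=1|1=1 G2=(0+1>=1)=1 -> 111
Step 3: G0=1(const) G1=G0|G1=1|1=1 G2=(1+1>=1)=1 -> 111
Step 4: G0=1(const) G1=G0|G1=1|1=1 G2=(1+1>=1)=1 -> 111
Step 5: G0=1(const) G1=G0|G1=1|1=1 G2=(1+1>=1)=1 -> 111

111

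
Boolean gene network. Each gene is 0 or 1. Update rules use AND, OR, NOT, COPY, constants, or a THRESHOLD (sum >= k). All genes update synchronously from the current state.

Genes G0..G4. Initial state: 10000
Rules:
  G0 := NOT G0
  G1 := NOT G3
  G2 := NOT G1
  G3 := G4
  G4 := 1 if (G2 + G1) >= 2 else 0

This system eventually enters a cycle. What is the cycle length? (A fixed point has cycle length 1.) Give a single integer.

Answer: 4

Derivation:
Step 0: 10000
Step 1: G0=NOT G0=NOT 1=0 G1=NOT G3=NOT 0=1 G2=NOT G1=NOT 0=1 G3=G4=0 G4=(0+0>=2)=0 -> 01100
Step 2: G0=NOT G0=NOT 0=1 G1=NOT G3=NOT 0=1 G2=NOT G1=NOT 1=0 G3=G4=0 G4=(1+1>=2)=1 -> 11001
Step 3: G0=NOT G0=NOT 1=0 G1=NOT G3=NOT 0=1 G2=NOT G1=NOT 1=0 G3=G4=1 G4=(0+1>=2)=0 -> 01010
Step 4: G0=NOT G0=NOT 0=1 G1=NOT G3=NOT 1=0 G2=NOT G1=NOT 1=0 G3=G4=0 G4=(0+1>=2)=0 -> 10000
State from step 4 equals state from step 0 -> cycle length 4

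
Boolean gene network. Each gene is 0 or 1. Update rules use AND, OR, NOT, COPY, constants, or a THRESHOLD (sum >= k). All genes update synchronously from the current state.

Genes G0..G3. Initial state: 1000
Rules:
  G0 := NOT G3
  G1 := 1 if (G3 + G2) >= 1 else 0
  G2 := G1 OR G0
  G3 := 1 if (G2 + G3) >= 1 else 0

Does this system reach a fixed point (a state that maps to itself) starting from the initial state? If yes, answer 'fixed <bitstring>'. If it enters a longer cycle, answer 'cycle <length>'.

Answer: fixed 0111

Derivation:
Step 0: 1000
Step 1: G0=NOT G3=NOT 0=1 G1=(0+0>=1)=0 G2=G1|G0=0|1=1 G3=(0+0>=1)=0 -> 1010
Step 2: G0=NOT G3=NOT 0=1 G1=(0+1>=1)=1 G2=G1|G0=0|1=1 G3=(1+0>=1)=1 -> 1111
Step 3: G0=NOT G3=NOT 1=0 G1=(1+1>=1)=1 G2=G1|G0=1|1=1 G3=(1+1>=1)=1 -> 0111
Step 4: G0=NOT G3=NOT 1=0 G1=(1+1>=1)=1 G2=G1|G0=1|0=1 G3=(1+1>=1)=1 -> 0111
Fixed point reached at step 3: 0111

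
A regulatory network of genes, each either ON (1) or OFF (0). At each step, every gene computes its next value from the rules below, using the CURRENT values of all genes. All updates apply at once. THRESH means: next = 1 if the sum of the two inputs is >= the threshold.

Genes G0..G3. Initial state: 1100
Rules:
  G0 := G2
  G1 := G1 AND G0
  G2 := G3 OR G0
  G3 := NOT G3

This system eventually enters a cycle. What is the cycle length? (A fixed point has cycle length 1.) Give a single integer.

Answer: 2

Derivation:
Step 0: 1100
Step 1: G0=G2=0 G1=G1&G0=1&1=1 G2=G3|G0=0|1=1 G3=NOT G3=NOT 0=1 -> 0111
Step 2: G0=G2=1 G1=G1&G0=1&0=0 G2=G3|G0=1|0=1 G3=NOT G3=NOT 1=0 -> 1010
Step 3: G0=G2=1 G1=G1&G0=0&1=0 G2=G3|G0=0|1=1 G3=NOT G3=NOT 0=1 -> 1011
Step 4: G0=G2=1 G1=G1&G0=0&1=0 G2=G3|G0=1|1=1 G3=NOT G3=NOT 1=0 -> 1010
State from step 4 equals state from step 2 -> cycle length 2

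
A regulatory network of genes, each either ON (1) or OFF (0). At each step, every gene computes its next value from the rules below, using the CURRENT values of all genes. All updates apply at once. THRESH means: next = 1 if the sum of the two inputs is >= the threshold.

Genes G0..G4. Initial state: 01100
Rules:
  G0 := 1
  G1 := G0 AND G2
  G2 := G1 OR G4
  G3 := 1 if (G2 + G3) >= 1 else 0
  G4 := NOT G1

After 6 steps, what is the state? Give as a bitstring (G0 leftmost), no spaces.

Step 1: G0=1(const) G1=G0&G2=0&1=0 G2=G1|G4=1|0=1 G3=(1+0>=1)=1 G4=NOT G1=NOT 1=0 -> 10110
Step 2: G0=1(const) G1=G0&G2=1&1=1 G2=G1|G4=0|0=0 G3=(1+1>=1)=1 G4=NOT G1=NOT 0=1 -> 11011
Step 3: G0=1(const) G1=G0&G2=1&0=0 G2=G1|G4=1|1=1 G3=(0+1>=1)=1 G4=NOT G1=NOT 1=0 -> 10110
Step 4: G0=1(const) G1=G0&G2=1&1=1 G2=G1|G4=0|0=0 G3=(1+1>=1)=1 G4=NOT G1=NOT 0=1 -> 11011
Step 5: G0=1(const) G1=G0&G2=1&0=0 G2=G1|G4=1|1=1 G3=(0+1>=1)=1 G4=NOT G1=NOT 1=0 -> 10110
Step 6: G0=1(const) G1=G0&G2=1&1=1 G2=G1|G4=0|0=0 G3=(1+1>=1)=1 G4=NOT G1=NOT 0=1 -> 11011

11011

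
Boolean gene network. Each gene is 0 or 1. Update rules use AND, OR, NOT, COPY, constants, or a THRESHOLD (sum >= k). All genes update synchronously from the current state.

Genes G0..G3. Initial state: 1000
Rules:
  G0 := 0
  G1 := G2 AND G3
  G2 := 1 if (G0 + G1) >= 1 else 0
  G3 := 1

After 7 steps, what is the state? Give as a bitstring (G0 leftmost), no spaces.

Step 1: G0=0(const) G1=G2&G3=0&0=0 G2=(1+0>=1)=1 G3=1(const) -> 0011
Step 2: G0=0(const) G1=G2&G3=1&1=1 G2=(0+0>=1)=0 G3=1(const) -> 0101
Step 3: G0=0(const) G1=G2&G3=0&1=0 G2=(0+1>=1)=1 G3=1(const) -> 0011
Step 4: G0=0(const) G1=G2&G3=1&1=1 G2=(0+0>=1)=0 G3=1(const) -> 0101
Step 5: G0=0(const) G1=G2&G3=0&1=0 G2=(0+1>=1)=1 G3=1(const) -> 0011
Step 6: G0=0(const) G1=G2&G3=1&1=1 G2=(0+0>=1)=0 G3=1(const) -> 0101
Step 7: G0=0(const) G1=G2&G3=0&1=0 G2=(0+1>=1)=1 G3=1(const) -> 0011

0011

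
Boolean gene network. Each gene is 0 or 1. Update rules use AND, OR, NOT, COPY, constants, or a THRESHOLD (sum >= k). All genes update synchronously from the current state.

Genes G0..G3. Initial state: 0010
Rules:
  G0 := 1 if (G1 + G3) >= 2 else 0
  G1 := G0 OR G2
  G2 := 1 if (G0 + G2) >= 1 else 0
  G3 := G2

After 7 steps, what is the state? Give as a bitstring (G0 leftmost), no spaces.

Step 1: G0=(0+0>=2)=0 G1=G0|G2=0|1=1 G2=(0+1>=1)=1 G3=G2=1 -> 0111
Step 2: G0=(1+1>=2)=1 G1=G0|G2=0|1=1 G2=(0+1>=1)=1 G3=G2=1 -> 1111
Step 3: G0=(1+1>=2)=1 G1=G0|G2=1|1=1 G2=(1+1>=1)=1 G3=G2=1 -> 1111
Step 4: G0=(1+1>=2)=1 G1=G0|G2=1|1=1 G2=(1+1>=1)=1 G3=G2=1 -> 1111
Step 5: G0=(1+1>=2)=1 G1=G0|G2=1|1=1 G2=(1+1>=1)=1 G3=G2=1 -> 1111
Step 6: G0=(1+1>=2)=1 G1=G0|G2=1|1=1 G2=(1+1>=1)=1 G3=G2=1 -> 1111
Step 7: G0=(1+1>=2)=1 G1=G0|G2=1|1=1 G2=(1+1>=1)=1 G3=G2=1 -> 1111

1111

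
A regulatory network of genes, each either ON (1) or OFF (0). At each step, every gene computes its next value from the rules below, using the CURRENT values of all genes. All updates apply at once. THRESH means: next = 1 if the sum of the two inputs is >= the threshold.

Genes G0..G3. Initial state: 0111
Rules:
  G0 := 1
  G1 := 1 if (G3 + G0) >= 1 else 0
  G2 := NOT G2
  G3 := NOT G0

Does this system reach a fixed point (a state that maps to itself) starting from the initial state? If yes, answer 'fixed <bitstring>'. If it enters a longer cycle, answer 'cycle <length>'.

Answer: cycle 2

Derivation:
Step 0: 0111
Step 1: G0=1(const) G1=(1+0>=1)=1 G2=NOT G2=NOT 1=0 G3=NOT G0=NOT 0=1 -> 1101
Step 2: G0=1(const) G1=(1+1>=1)=1 G2=NOT G2=NOT 0=1 G3=NOT G0=NOT 1=0 -> 1110
Step 3: G0=1(const) G1=(0+1>=1)=1 G2=NOT G2=NOT 1=0 G3=NOT G0=NOT 1=0 -> 1100
Step 4: G0=1(const) G1=(0+1>=1)=1 G2=NOT G2=NOT 0=1 G3=NOT G0=NOT 1=0 -> 1110
Cycle of length 2 starting at step 2 -> no fixed point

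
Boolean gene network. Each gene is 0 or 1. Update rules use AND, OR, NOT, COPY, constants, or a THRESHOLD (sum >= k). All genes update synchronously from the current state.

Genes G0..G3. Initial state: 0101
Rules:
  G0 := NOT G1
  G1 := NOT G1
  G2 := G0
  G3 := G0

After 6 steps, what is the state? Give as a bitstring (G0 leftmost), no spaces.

Step 1: G0=NOT G1=NOT 1=0 G1=NOT G1=NOT 1=0 G2=G0=0 G3=G0=0 -> 0000
Step 2: G0=NOT G1=NOT 0=1 G1=NOT G1=NOT 0=1 G2=G0=0 G3=G0=0 -> 1100
Step 3: G0=NOT G1=NOT 1=0 G1=NOT G1=NOT 1=0 G2=G0=1 G3=G0=1 -> 0011
Step 4: G0=NOT G1=NOT 0=1 G1=NOT G1=NOT 0=1 G2=G0=0 G3=G0=0 -> 1100
Step 5: G0=NOT G1=NOT 1=0 G1=NOT G1=NOT 1=0 G2=G0=1 G3=G0=1 -> 0011
Step 6: G0=NOT G1=NOT 0=1 G1=NOT G1=NOT 0=1 G2=G0=0 G3=G0=0 -> 1100

1100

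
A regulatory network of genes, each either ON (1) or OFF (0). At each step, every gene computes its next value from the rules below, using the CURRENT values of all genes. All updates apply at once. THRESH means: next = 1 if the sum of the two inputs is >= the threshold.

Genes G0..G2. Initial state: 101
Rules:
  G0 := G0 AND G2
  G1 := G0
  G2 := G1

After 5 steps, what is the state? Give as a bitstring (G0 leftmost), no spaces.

Step 1: G0=G0&G2=1&1=1 G1=G0=1 G2=G1=0 -> 110
Step 2: G0=G0&G2=1&0=0 G1=G0=1 G2=G1=1 -> 011
Step 3: G0=G0&G2=0&1=0 G1=G0=0 G2=G1=1 -> 001
Step 4: G0=G0&G2=0&1=0 G1=G0=0 G2=G1=0 -> 000
Step 5: G0=G0&G2=0&0=0 G1=G0=0 G2=G1=0 -> 000

000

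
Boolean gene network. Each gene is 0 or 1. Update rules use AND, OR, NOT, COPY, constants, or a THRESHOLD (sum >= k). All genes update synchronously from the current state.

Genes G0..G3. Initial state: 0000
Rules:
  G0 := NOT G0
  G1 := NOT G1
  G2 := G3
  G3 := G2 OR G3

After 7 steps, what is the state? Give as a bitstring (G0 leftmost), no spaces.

Step 1: G0=NOT G0=NOT 0=1 G1=NOT G1=NOT 0=1 G2=G3=0 G3=G2|G3=0|0=0 -> 1100
Step 2: G0=NOT G0=NOT 1=0 G1=NOT G1=NOT 1=0 G2=G3=0 G3=G2|G3=0|0=0 -> 0000
Step 3: G0=NOT G0=NOT 0=1 G1=NOT G1=NOT 0=1 G2=G3=0 G3=G2|G3=0|0=0 -> 1100
Step 4: G0=NOT G0=NOT 1=0 G1=NOT G1=NOT 1=0 G2=G3=0 G3=G2|G3=0|0=0 -> 0000
Step 5: G0=NOT G0=NOT 0=1 G1=NOT G1=NOT 0=1 G2=G3=0 G3=G2|G3=0|0=0 -> 1100
Step 6: G0=NOT G0=NOT 1=0 G1=NOT G1=NOT 1=0 G2=G3=0 G3=G2|G3=0|0=0 -> 0000
Step 7: G0=NOT G0=NOT 0=1 G1=NOT G1=NOT 0=1 G2=G3=0 G3=G2|G3=0|0=0 -> 1100

1100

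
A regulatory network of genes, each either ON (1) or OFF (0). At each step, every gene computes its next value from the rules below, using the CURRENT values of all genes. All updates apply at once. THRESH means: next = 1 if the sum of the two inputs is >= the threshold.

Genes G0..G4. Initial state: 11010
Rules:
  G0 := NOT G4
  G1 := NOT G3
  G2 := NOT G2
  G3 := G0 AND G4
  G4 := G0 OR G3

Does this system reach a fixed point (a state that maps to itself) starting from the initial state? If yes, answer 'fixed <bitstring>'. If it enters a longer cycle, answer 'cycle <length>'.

Step 0: 11010
Step 1: G0=NOT G4=NOT 0=1 G1=NOT G3=NOT 1=0 G2=NOT G2=NOT 0=1 G3=G0&G4=1&0=0 G4=G0|G3=1|1=1 -> 10101
Step 2: G0=NOT G4=NOT 1=0 G1=NOT G3=NOT 0=1 G2=NOT G2=NOT 1=0 G3=G0&G4=1&1=1 G4=G0|G3=1|0=1 -> 01011
Step 3: G0=NOT G4=NOT 1=0 G1=NOT G3=NOT 1=0 G2=NOT G2=NOT 0=1 G3=G0&G4=0&1=0 G4=G0|G3=0|1=1 -> 00101
Step 4: G0=NOT G4=NOT 1=0 G1=NOT G3=NOT 0=1 G2=NOT G2=NOT 1=0 G3=G0&G4=0&1=0 G4=G0|G3=0|0=0 -> 01000
Step 5: G0=NOT G4=NOT 0=1 G1=NOT G3=NOT 0=1 G2=NOT G2=NOT 0=1 G3=G0&G4=0&0=0 G4=G0|G3=0|0=0 -> 11100
Step 6: G0=NOT G4=NOT 0=1 G1=NOT G3=NOT 0=1 G2=NOT G2=NOT 1=0 G3=G0&G4=1&0=0 G4=G0|G3=1|0=1 -> 11001
Step 7: G0=NOT G4=NOT 1=0 G1=NOT G3=NOT 0=1 G2=NOT G2=NOT 0=1 G3=G0&G4=1&1=1 G4=G0|G3=1|0=1 -> 01111
Step 8: G0=NOT G4=NOT 1=0 G1=NOT G3=NOT 1=0 G2=NOT G2=NOT 1=0 G3=G0&G4=0&1=0 G4=G0|G3=0|1=1 -> 00001
Step 9: G0=NOT G4=NOT 1=0 G1=NOT G3=NOT 0=1 G2=NOT G2=NOT 0=1 G3=G0&G4=0&1=0 G4=G0|G3=0|0=0 -> 01100
Step 10: G0=NOT G4=NOT 0=1 G1=NOT G3=NOT 0=1 G2=NOT G2=NOT 1=0 G3=G0&G4=0&0=0 G4=G0|G3=0|0=0 -> 11000
Step 11: G0=NOT G4=NOT 0=1 G1=NOT G3=NOT 0=1 G2=NOT G2=NOT 0=1 G3=G0&G4=1&0=0 G4=G0|G3=1|0=1 -> 11101
Step 12: G0=NOT G4=NOT 1=0 G1=NOT G3=NOT 0=1 G2=NOT G2=NOT 1=0 G3=G0&G4=1&1=1 G4=G0|G3=1|0=1 -> 01011
Cycle of length 10 starting at step 2 -> no fixed point

Answer: cycle 10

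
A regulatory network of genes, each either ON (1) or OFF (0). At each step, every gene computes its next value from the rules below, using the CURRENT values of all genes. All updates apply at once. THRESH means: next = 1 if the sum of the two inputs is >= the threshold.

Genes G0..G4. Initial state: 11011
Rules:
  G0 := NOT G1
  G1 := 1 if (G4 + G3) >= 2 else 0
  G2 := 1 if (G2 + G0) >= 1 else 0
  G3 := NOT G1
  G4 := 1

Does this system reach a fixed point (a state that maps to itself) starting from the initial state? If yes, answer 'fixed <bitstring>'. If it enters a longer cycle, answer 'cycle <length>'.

Step 0: 11011
Step 1: G0=NOT G1=NOT 1=0 G1=(1+1>=2)=1 G2=(0+1>=1)=1 G3=NOT G1=NOT 1=0 G4=1(const) -> 01101
Step 2: G0=NOT G1=NOT 1=0 G1=(1+0>=2)=0 G2=(1+0>=1)=1 G3=NOT G1=NOT 1=0 G4=1(const) -> 00101
Step 3: G0=NOT G1=NOT 0=1 G1=(1+0>=2)=0 G2=(1+0>=1)=1 G3=NOT G1=NOT 0=1 G4=1(const) -> 10111
Step 4: G0=NOT G1=NOT 0=1 G1=(1+1>=2)=1 G2=(1+1>=1)=1 G3=NOT G1=NOT 0=1 G4=1(const) -> 11111
Step 5: G0=NOT G1=NOT 1=0 G1=(1+1>=2)=1 G2=(1+1>=1)=1 G3=NOT G1=NOT 1=0 G4=1(const) -> 01101
Cycle of length 4 starting at step 1 -> no fixed point

Answer: cycle 4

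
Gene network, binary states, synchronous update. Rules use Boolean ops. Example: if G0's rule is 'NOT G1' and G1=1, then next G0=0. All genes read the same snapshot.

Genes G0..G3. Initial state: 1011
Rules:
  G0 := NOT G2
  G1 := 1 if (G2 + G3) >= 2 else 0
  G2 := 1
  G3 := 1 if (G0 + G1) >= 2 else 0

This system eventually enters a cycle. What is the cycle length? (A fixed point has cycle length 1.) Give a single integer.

Step 0: 1011
Step 1: G0=NOT G2=NOT 1=0 G1=(1+1>=2)=1 G2=1(const) G3=(1+0>=2)=0 -> 0110
Step 2: G0=NOT G2=NOT 1=0 G1=(1+0>=2)=0 G2=1(const) G3=(0+1>=2)=0 -> 0010
Step 3: G0=NOT G2=NOT 1=0 G1=(1+0>=2)=0 G2=1(const) G3=(0+0>=2)=0 -> 0010
State from step 3 equals state from step 2 -> cycle length 1

Answer: 1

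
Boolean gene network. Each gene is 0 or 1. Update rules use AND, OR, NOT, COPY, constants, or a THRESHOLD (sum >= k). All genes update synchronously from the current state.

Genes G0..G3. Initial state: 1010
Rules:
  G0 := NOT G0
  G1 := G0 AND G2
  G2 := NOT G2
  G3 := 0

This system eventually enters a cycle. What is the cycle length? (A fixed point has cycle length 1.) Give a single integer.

Step 0: 1010
Step 1: G0=NOT G0=NOT 1=0 G1=G0&G2=1&1=1 G2=NOT G2=NOT 1=0 G3=0(const) -> 0100
Step 2: G0=NOT G0=NOT 0=1 G1=G0&G2=0&0=0 G2=NOT G2=NOT 0=1 G3=0(const) -> 1010
State from step 2 equals state from step 0 -> cycle length 2

Answer: 2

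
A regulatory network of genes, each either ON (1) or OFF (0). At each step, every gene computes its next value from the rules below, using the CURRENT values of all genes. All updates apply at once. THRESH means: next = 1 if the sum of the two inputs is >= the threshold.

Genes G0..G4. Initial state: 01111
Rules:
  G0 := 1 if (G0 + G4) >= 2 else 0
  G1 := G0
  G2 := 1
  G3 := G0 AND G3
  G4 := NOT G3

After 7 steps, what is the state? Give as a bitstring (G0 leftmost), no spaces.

Step 1: G0=(0+1>=2)=0 G1=G0=0 G2=1(const) G3=G0&G3=0&1=0 G4=NOT G3=NOT 1=0 -> 00100
Step 2: G0=(0+0>=2)=0 G1=G0=0 G2=1(const) G3=G0&G3=0&0=0 G4=NOT G3=NOT 0=1 -> 00101
Step 3: G0=(0+1>=2)=0 G1=G0=0 G2=1(const) G3=G0&G3=0&0=0 G4=NOT G3=NOT 0=1 -> 00101
Step 4: G0=(0+1>=2)=0 G1=G0=0 G2=1(const) G3=G0&G3=0&0=0 G4=NOT G3=NOT 0=1 -> 00101
Step 5: G0=(0+1>=2)=0 G1=G0=0 G2=1(const) G3=G0&G3=0&0=0 G4=NOT G3=NOT 0=1 -> 00101
Step 6: G0=(0+1>=2)=0 G1=G0=0 G2=1(const) G3=G0&G3=0&0=0 G4=NOT G3=NOT 0=1 -> 00101
Step 7: G0=(0+1>=2)=0 G1=G0=0 G2=1(const) G3=G0&G3=0&0=0 G4=NOT G3=NOT 0=1 -> 00101

00101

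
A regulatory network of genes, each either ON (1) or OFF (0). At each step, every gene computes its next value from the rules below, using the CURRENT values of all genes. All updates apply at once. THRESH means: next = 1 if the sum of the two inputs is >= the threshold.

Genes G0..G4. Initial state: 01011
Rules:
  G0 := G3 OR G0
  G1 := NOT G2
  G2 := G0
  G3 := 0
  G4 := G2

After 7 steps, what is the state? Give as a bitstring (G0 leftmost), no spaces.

Step 1: G0=G3|G0=1|0=1 G1=NOT G2=NOT 0=1 G2=G0=0 G3=0(const) G4=G2=0 -> 11000
Step 2: G0=G3|G0=0|1=1 G1=NOT G2=NOT 0=1 G2=G0=1 G3=0(const) G4=G2=0 -> 11100
Step 3: G0=G3|G0=0|1=1 G1=NOT G2=NOT 1=0 G2=G0=1 G3=0(const) G4=G2=1 -> 10101
Step 4: G0=G3|G0=0|1=1 G1=NOT G2=NOT 1=0 G2=G0=1 G3=0(const) G4=G2=1 -> 10101
Step 5: G0=G3|G0=0|1=1 G1=NOT G2=NOT 1=0 G2=G0=1 G3=0(const) G4=G2=1 -> 10101
Step 6: G0=G3|G0=0|1=1 G1=NOT G2=NOT 1=0 G2=G0=1 G3=0(const) G4=G2=1 -> 10101
Step 7: G0=G3|G0=0|1=1 G1=NOT G2=NOT 1=0 G2=G0=1 G3=0(const) G4=G2=1 -> 10101

10101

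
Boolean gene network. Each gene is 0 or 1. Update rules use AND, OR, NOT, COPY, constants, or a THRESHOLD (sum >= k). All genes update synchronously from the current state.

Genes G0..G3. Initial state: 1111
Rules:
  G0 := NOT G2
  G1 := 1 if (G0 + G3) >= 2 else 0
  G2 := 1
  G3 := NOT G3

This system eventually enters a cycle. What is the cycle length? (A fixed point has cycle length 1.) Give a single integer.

Answer: 2

Derivation:
Step 0: 1111
Step 1: G0=NOT G2=NOT 1=0 G1=(1+1>=2)=1 G2=1(const) G3=NOT G3=NOT 1=0 -> 0110
Step 2: G0=NOT G2=NOT 1=0 G1=(0+0>=2)=0 G2=1(const) G3=NOT G3=NOT 0=1 -> 0011
Step 3: G0=NOT G2=NOT 1=0 G1=(0+1>=2)=0 G2=1(const) G3=NOT G3=NOT 1=0 -> 0010
Step 4: G0=NOT G2=NOT 1=0 G1=(0+0>=2)=0 G2=1(const) G3=NOT G3=NOT 0=1 -> 0011
State from step 4 equals state from step 2 -> cycle length 2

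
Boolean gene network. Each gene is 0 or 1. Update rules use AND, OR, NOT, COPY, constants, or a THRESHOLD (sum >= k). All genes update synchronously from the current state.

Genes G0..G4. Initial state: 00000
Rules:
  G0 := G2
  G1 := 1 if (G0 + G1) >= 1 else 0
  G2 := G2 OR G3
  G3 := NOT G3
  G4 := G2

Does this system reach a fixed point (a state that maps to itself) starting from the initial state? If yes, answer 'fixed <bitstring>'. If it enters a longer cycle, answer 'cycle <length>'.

Answer: cycle 2

Derivation:
Step 0: 00000
Step 1: G0=G2=0 G1=(0+0>=1)=0 G2=G2|G3=0|0=0 G3=NOT G3=NOT 0=1 G4=G2=0 -> 00010
Step 2: G0=G2=0 G1=(0+0>=1)=0 G2=G2|G3=0|1=1 G3=NOT G3=NOT 1=0 G4=G2=0 -> 00100
Step 3: G0=G2=1 G1=(0+0>=1)=0 G2=G2|G3=1|0=1 G3=NOT G3=NOT 0=1 G4=G2=1 -> 10111
Step 4: G0=G2=1 G1=(1+0>=1)=1 G2=G2|G3=1|1=1 G3=NOT G3=NOT 1=0 G4=G2=1 -> 11101
Step 5: G0=G2=1 G1=(1+1>=1)=1 G2=G2|G3=1|0=1 G3=NOT G3=NOT 0=1 G4=G2=1 -> 11111
Step 6: G0=G2=1 G1=(1+1>=1)=1 G2=G2|G3=1|1=1 G3=NOT G3=NOT 1=0 G4=G2=1 -> 11101
Cycle of length 2 starting at step 4 -> no fixed point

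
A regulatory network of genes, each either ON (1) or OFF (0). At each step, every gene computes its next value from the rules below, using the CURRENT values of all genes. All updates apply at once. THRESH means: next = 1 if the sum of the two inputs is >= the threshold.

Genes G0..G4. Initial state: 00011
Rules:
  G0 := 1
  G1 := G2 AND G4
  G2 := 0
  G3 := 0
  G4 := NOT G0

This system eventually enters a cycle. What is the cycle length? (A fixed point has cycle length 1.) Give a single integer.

Step 0: 00011
Step 1: G0=1(const) G1=G2&G4=0&1=0 G2=0(const) G3=0(const) G4=NOT G0=NOT 0=1 -> 10001
Step 2: G0=1(const) G1=G2&G4=0&1=0 G2=0(const) G3=0(const) G4=NOT G0=NOT 1=0 -> 10000
Step 3: G0=1(const) G1=G2&G4=0&0=0 G2=0(const) G3=0(const) G4=NOT G0=NOT 1=0 -> 10000
State from step 3 equals state from step 2 -> cycle length 1

Answer: 1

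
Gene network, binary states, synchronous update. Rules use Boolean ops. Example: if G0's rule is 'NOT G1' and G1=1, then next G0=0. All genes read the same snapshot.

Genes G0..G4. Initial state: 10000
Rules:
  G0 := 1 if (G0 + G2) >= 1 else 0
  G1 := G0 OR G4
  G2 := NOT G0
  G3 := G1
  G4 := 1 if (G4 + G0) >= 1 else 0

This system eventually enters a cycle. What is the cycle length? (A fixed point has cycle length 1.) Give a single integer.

Step 0: 10000
Step 1: G0=(1+0>=1)=1 G1=G0|G4=1|0=1 G2=NOT G0=NOT 1=0 G3=G1=0 G4=(0+1>=1)=1 -> 11001
Step 2: G0=(1+0>=1)=1 G1=G0|G4=1|1=1 G2=NOT G0=NOT 1=0 G3=G1=1 G4=(1+1>=1)=1 -> 11011
Step 3: G0=(1+0>=1)=1 G1=G0|G4=1|1=1 G2=NOT G0=NOT 1=0 G3=G1=1 G4=(1+1>=1)=1 -> 11011
State from step 3 equals state from step 2 -> cycle length 1

Answer: 1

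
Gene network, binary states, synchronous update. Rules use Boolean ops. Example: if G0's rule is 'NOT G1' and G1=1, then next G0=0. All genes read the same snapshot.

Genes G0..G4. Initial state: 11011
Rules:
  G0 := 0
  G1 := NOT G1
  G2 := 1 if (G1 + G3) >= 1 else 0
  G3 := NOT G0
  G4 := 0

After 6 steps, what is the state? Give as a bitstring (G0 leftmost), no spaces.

Step 1: G0=0(const) G1=NOT G1=NOT 1=0 G2=(1+1>=1)=1 G3=NOT G0=NOT 1=0 G4=0(const) -> 00100
Step 2: G0=0(const) G1=NOT G1=NOT 0=1 G2=(0+0>=1)=0 G3=NOT G0=NOT 0=1 G4=0(const) -> 01010
Step 3: G0=0(const) G1=NOT G1=NOT 1=0 G2=(1+1>=1)=1 G3=NOT G0=NOT 0=1 G4=0(const) -> 00110
Step 4: G0=0(const) G1=NOT G1=NOT 0=1 G2=(0+1>=1)=1 G3=NOT G0=NOT 0=1 G4=0(const) -> 01110
Step 5: G0=0(const) G1=NOT G1=NOT 1=0 G2=(1+1>=1)=1 G3=NOT G0=NOT 0=1 G4=0(const) -> 00110
Step 6: G0=0(const) G1=NOT G1=NOT 0=1 G2=(0+1>=1)=1 G3=NOT G0=NOT 0=1 G4=0(const) -> 01110

01110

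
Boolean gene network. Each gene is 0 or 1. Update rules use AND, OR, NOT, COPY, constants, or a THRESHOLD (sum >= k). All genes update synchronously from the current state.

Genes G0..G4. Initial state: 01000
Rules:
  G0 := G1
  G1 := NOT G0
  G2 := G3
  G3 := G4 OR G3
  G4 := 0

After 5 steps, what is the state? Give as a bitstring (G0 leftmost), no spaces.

Step 1: G0=G1=1 G1=NOT G0=NOT 0=1 G2=G3=0 G3=G4|G3=0|0=0 G4=0(const) -> 11000
Step 2: G0=G1=1 G1=NOT G0=NOT 1=0 G2=G3=0 G3=G4|G3=0|0=0 G4=0(const) -> 10000
Step 3: G0=G1=0 G1=NOT G0=NOT 1=0 G2=G3=0 G3=G4|G3=0|0=0 G4=0(const) -> 00000
Step 4: G0=G1=0 G1=NOT G0=NOT 0=1 G2=G3=0 G3=G4|G3=0|0=0 G4=0(const) -> 01000
Step 5: G0=G1=1 G1=NOT G0=NOT 0=1 G2=G3=0 G3=G4|G3=0|0=0 G4=0(const) -> 11000

11000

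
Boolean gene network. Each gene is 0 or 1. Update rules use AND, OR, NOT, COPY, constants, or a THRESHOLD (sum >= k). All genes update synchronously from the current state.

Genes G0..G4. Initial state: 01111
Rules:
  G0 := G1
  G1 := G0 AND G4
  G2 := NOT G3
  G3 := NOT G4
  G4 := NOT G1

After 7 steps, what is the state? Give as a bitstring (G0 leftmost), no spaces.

Step 1: G0=G1=1 G1=G0&G4=0&1=0 G2=NOT G3=NOT 1=0 G3=NOT G4=NOT 1=0 G4=NOT G1=NOT 1=0 -> 10000
Step 2: G0=G1=0 G1=G0&G4=1&0=0 G2=NOT G3=NOT 0=1 G3=NOT G4=NOT 0=1 G4=NOT G1=NOT 0=1 -> 00111
Step 3: G0=G1=0 G1=G0&G4=0&1=0 G2=NOT G3=NOT 1=0 G3=NOT G4=NOT 1=0 G4=NOT G1=NOT 0=1 -> 00001
Step 4: G0=G1=0 G1=G0&G4=0&1=0 G2=NOT G3=NOT 0=1 G3=NOT G4=NOT 1=0 G4=NOT G1=NOT 0=1 -> 00101
Step 5: G0=G1=0 G1=G0&G4=0&1=0 G2=NOT G3=NOT 0=1 G3=NOT G4=NOT 1=0 G4=NOT G1=NOT 0=1 -> 00101
Step 6: G0=G1=0 G1=G0&G4=0&1=0 G2=NOT G3=NOT 0=1 G3=NOT G4=NOT 1=0 G4=NOT G1=NOT 0=1 -> 00101
Step 7: G0=G1=0 G1=G0&G4=0&1=0 G2=NOT G3=NOT 0=1 G3=NOT G4=NOT 1=0 G4=NOT G1=NOT 0=1 -> 00101

00101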